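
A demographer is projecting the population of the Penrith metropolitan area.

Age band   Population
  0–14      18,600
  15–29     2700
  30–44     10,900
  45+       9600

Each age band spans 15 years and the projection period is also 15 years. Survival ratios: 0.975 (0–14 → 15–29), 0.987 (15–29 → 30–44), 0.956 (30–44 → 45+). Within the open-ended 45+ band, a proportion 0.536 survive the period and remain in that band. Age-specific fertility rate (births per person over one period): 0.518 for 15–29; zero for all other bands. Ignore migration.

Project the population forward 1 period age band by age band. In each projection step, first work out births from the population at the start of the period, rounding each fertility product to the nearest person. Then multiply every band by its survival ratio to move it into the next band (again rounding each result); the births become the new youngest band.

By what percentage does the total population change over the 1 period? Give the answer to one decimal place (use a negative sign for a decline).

-9.7

Call the bands 1 to 4, youngest first.
[period 1]
Births: 2700 × 0.518 = 1399
Band 2: 18600 × 0.975 = 18135
Band 3: 2700 × 0.987 = 2665
Band 4: 10900 × 0.956 + 9600 × 0.536 = 10420 + 5146 = 15566
End of period: [1399, 18135, 2665, 15566]
Total: 41800 → 37765; change = -4035; percentage change = -9.7%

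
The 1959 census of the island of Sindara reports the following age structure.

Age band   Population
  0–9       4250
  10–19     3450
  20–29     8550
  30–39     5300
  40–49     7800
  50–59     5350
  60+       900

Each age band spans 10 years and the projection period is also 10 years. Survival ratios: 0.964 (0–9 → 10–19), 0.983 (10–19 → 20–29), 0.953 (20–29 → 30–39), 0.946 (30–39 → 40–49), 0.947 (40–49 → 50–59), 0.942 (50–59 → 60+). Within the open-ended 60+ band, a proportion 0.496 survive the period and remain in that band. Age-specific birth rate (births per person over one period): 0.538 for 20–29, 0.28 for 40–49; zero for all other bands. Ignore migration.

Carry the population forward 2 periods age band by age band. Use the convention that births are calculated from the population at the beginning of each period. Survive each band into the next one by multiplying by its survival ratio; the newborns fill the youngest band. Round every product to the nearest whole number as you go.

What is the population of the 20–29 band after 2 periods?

4027

Period 1.
Births: 8550 × 0.538 = 4600  |  7800 × 0.28 = 2184 → 6784
10–19: 4250 × 0.964 = 4097
20–29: 3450 × 0.983 = 3391
30–39: 8550 × 0.953 = 8148
40–49: 5300 × 0.946 = 5014
50–59: 7800 × 0.947 = 7387
60+: 5350 × 0.942 + 900 × 0.496 = 5040 + 446 = 5486
→ [6784, 4097, 3391, 8148, 5014, 7387, 5486]
Period 2.
Births: 3391 × 0.538 = 1824  |  5014 × 0.28 = 1404 → 3228
10–19: 6784 × 0.964 = 6540
20–29: 4097 × 0.983 = 4027
30–39: 3391 × 0.953 = 3232
40–49: 8148 × 0.946 = 7708
50–59: 5014 × 0.947 = 4748
60+: 7387 × 0.942 + 5486 × 0.496 = 6959 + 2721 = 9680
→ [3228, 6540, 4027, 3232, 7708, 4748, 9680]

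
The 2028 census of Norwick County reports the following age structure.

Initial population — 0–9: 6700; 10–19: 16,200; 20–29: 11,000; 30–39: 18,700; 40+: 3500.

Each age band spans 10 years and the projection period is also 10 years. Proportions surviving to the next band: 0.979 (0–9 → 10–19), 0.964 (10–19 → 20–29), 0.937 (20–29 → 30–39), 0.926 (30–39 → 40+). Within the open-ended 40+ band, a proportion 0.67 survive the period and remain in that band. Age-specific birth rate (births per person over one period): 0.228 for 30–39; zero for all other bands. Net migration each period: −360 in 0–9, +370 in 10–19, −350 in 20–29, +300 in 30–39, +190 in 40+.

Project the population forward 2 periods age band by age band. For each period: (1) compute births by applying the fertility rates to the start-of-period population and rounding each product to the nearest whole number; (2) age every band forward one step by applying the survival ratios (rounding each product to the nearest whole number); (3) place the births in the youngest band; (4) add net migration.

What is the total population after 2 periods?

50497

Let group 1 be 0–9 through group 5 = 40+.
Period 1:
Births: 18700 * 0.228 = 4264
Group 2: 6700 * 0.979 = 6559
Group 3: 16200 * 0.964 = 15617
Group 4: 11000 * 0.937 = 10307
Group 5: 18700 * 0.926 + 3500 * 0.67 = 17316 + 2345 = 19661
Net migration: Group 1 − 360 → 3904; Group 2 + 370 → 6929; Group 3 − 350 → 15267; Group 4 + 300 → 10607; Group 5 + 190 → 19851
End of period: [3904, 6929, 15267, 10607, 19851]
Period 2:
Births: 10607 * 0.228 = 2418
Group 2: 3904 * 0.979 = 3822
Group 3: 6929 * 0.964 = 6680
Group 4: 15267 * 0.937 = 14305
Group 5: 10607 * 0.926 + 19851 * 0.67 = 9822 + 13300 = 23122
Net migration: Group 1 − 360 → 2058; Group 2 + 370 → 4192; Group 3 − 350 → 6330; Group 4 + 300 → 14605; Group 5 + 190 → 23312
End of period: [2058, 4192, 6330, 14605, 23312]
Total after period 2: 2058 + 4192 + 6330 + 14605 + 23312 = 50497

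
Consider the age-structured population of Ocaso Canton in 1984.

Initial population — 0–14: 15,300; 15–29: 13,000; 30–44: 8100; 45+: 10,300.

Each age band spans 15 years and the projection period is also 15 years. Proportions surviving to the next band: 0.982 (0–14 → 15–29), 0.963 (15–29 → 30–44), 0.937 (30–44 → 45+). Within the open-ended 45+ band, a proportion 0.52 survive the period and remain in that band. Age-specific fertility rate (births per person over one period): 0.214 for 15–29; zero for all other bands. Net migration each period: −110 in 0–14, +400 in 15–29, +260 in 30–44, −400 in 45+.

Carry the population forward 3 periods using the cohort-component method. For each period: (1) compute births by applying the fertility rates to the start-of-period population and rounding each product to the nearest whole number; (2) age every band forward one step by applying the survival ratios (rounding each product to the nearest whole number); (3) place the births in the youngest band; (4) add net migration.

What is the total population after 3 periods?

Period 1:
Births: 13000 * 0.214 = 2782
15–29: 15300 * 0.982 = 15025
30–44: 13000 * 0.963 = 12519
45+: 8100 * 0.937 + 10300 * 0.52 = 7590 + 5356 = 12946
Net migration: 0–14 − 110 → 2672; 15–29 + 400 → 15425; 30–44 + 260 → 12779; 45+ − 400 → 12546
Giving 2672 / 15425 / 12779 / 12546.
Period 2:
Births: 15425 * 0.214 = 3301
15–29: 2672 * 0.982 = 2624
30–44: 15425 * 0.963 = 14854
45+: 12779 * 0.937 + 12546 * 0.52 = 11974 + 6524 = 18498
Net migration: 0–14 − 110 → 3191; 15–29 + 400 → 3024; 30–44 + 260 → 15114; 45+ − 400 → 18098
Giving 3191 / 3024 / 15114 / 18098.
Period 3:
Births: 3024 * 0.214 = 647
15–29: 3191 * 0.982 = 3134
30–44: 3024 * 0.963 = 2912
45+: 15114 * 0.937 + 18098 * 0.52 = 14162 + 9411 = 23573
Net migration: 0–14 − 110 → 537; 15–29 + 400 → 3534; 30–44 + 260 → 3172; 45+ − 400 → 23173
Giving 537 / 3534 / 3172 / 23173.
Total after period 3: 537 + 3534 + 3172 + 23173 = 30416

30416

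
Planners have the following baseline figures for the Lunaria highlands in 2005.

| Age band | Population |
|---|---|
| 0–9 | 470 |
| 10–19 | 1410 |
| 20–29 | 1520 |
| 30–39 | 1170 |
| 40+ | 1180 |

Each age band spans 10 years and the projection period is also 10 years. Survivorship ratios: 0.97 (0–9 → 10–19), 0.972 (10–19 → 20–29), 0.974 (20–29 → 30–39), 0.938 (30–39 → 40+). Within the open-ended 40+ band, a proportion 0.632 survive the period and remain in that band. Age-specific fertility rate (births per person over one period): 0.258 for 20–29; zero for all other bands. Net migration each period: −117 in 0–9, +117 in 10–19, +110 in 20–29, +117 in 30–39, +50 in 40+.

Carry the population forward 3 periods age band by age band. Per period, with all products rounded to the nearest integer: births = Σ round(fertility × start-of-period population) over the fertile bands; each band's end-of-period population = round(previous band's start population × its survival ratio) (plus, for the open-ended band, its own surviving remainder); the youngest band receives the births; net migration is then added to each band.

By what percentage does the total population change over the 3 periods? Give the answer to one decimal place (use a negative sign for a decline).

Numbering the bands 1..5 from youngest to oldest:
Period 1.
Births: 1520 * 0.258 = 392
Band 2: 470 * 0.97 = 456
Band 3: 1410 * 0.972 = 1371
Band 4: 1520 * 0.974 = 1480
Band 5: 1170 * 0.938 + 1180 * 0.632 = 1097 + 746 = 1843
Net migration: Band 1 − 117 → 275; Band 2 + 117 → 573; Band 3 + 110 → 1481; Band 4 + 117 → 1597; Band 5 + 50 → 1893
→ [275, 573, 1481, 1597, 1893]
Period 2.
Births: 1481 * 0.258 = 382
Band 2: 275 * 0.97 = 267
Band 3: 573 * 0.972 = 557
Band 4: 1481 * 0.974 = 1442
Band 5: 1597 * 0.938 + 1893 * 0.632 = 1498 + 1196 = 2694
Net migration: Band 1 − 117 → 265; Band 2 + 117 → 384; Band 3 + 110 → 667; Band 4 + 117 → 1559; Band 5 + 50 → 2744
→ [265, 384, 667, 1559, 2744]
Period 3.
Births: 667 * 0.258 = 172
Band 2: 265 * 0.97 = 257
Band 3: 384 * 0.972 = 373
Band 4: 667 * 0.974 = 650
Band 5: 1559 * 0.938 + 2744 * 0.632 = 1462 + 1734 = 3196
Net migration: Band 1 − 117 → 55; Band 2 + 117 → 374; Band 3 + 110 → 483; Band 4 + 117 → 767; Band 5 + 50 → 3246
→ [55, 374, 483, 767, 3246]
Total: 5750 → 4925; change = -825; percentage change = -14.3%

-14.3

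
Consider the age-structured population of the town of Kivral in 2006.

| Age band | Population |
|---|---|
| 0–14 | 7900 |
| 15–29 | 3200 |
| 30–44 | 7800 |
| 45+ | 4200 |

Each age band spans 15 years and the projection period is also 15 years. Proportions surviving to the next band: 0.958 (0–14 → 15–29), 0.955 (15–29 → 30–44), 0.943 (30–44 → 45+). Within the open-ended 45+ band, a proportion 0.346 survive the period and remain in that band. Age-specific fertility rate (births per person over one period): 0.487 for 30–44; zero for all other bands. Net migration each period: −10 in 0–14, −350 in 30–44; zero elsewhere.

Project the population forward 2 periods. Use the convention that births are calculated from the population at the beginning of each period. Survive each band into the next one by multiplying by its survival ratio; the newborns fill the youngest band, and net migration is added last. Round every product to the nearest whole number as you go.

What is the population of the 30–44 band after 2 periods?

(Groups numbered youngest = 1 to oldest = 4.)
[period 1]
Births: 7800 * 0.487 = 3799
Group 2: 7900 * 0.958 = 7568
Group 3: 3200 * 0.955 = 3056
Group 4: 7800 * 0.943 + 4200 * 0.346 = 7355 + 1453 = 8808
Net migration: Group 1 − 10 → 3789; Group 3 − 350 → 2706
End of period: [3789, 7568, 2706, 8808]
[period 2]
Births: 2706 * 0.487 = 1318
Group 2: 3789 * 0.958 = 3630
Group 3: 7568 * 0.955 = 7227
Group 4: 2706 * 0.943 + 8808 * 0.346 = 2552 + 3048 = 5600
Net migration: Group 1 − 10 → 1308; Group 3 − 350 → 6877
End of period: [1308, 3630, 6877, 5600]

6877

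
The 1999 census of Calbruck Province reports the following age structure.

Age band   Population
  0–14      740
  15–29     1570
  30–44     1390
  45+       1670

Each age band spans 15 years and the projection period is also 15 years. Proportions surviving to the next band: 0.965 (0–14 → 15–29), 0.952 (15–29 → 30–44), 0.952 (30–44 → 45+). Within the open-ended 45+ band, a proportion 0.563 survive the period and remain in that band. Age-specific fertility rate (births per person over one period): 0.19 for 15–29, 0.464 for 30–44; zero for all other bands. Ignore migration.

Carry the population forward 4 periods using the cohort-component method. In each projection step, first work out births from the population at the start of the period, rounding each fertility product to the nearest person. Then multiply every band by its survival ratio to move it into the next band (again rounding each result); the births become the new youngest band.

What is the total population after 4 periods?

3832

Period 1.
Births: 1570 × 0.19 = 298  |  1390 × 0.464 = 645 — total 943
15–29: 740 × 0.965 = 714
30–44: 1570 × 0.952 = 1495
45+: 1390 × 0.952 + 1670 × 0.563 = 1323 + 940 = 2263
Giving 943 / 714 / 1495 / 2263.
Period 2.
Births: 714 × 0.19 = 136  |  1495 × 0.464 = 694 — total 830
15–29: 943 × 0.965 = 910
30–44: 714 × 0.952 = 680
45+: 1495 × 0.952 + 2263 × 0.563 = 1423 + 1274 = 2697
Giving 830 / 910 / 680 / 2697.
Period 3.
Births: 910 × 0.19 = 173  |  680 × 0.464 = 316 — total 489
15–29: 830 × 0.965 = 801
30–44: 910 × 0.952 = 866
45+: 680 × 0.952 + 2697 × 0.563 = 647 + 1518 = 2165
Giving 489 / 801 / 866 / 2165.
Period 4.
Births: 801 × 0.19 = 152  |  866 × 0.464 = 402 — total 554
15–29: 489 × 0.965 = 472
30–44: 801 × 0.952 = 763
45+: 866 × 0.952 + 2165 × 0.563 = 824 + 1219 = 2043
Giving 554 / 472 / 763 / 2043.
Total after period 4: 554 + 472 + 763 + 2043 = 3832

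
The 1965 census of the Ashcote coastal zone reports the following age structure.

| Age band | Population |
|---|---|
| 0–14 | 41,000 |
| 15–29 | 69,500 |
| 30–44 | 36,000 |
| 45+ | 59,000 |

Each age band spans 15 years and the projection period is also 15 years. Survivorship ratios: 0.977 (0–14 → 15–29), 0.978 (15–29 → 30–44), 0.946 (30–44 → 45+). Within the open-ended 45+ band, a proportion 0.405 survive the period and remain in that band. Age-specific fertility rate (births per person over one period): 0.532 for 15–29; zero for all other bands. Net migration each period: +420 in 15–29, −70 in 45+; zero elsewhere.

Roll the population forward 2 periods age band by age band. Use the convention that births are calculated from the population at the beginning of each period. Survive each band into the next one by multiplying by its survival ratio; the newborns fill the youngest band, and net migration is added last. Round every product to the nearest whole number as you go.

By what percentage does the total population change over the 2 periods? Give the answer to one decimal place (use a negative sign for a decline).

-9.8

(Groups numbered youngest = 1 to oldest = 4.)
Period 1:
Births: 69500 × 0.532 = 36974
Group 2: 41000 × 0.977 = 40057
Group 3: 69500 × 0.978 = 67971
Group 4: 36000 × 0.946 + 59000 × 0.405 = 34056 + 23895 = 57951
Net migration: Group 2 + 420 → 40477; Group 4 − 70 → 57881
End of period: [36974, 40477, 67971, 57881]
Period 2:
Births: 40477 × 0.532 = 21534
Group 2: 36974 × 0.977 = 36124
Group 3: 40477 × 0.978 = 39587
Group 4: 67971 × 0.946 + 57881 × 0.405 = 64301 + 23442 = 87743
Net migration: Group 2 + 420 → 36544; Group 4 − 70 → 87673
End of period: [21534, 36544, 39587, 87673]
Total: 205500 → 185338; change = -20162; percentage change = -9.8%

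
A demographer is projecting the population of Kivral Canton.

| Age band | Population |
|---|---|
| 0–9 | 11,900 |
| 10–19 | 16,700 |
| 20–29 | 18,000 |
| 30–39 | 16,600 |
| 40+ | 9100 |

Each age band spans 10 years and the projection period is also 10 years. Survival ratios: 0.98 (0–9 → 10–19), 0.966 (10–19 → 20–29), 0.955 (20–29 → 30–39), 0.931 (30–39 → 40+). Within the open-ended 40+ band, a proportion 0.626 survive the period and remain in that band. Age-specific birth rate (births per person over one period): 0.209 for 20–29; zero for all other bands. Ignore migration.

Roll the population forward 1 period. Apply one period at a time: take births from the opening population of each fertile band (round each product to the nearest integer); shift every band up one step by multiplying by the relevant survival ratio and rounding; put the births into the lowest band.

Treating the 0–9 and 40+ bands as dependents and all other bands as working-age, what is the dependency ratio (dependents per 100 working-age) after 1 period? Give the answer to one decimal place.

55.4

[period 1]
Births: 18000 * 0.209 = 3762
10–19: 11900 * 0.98 = 11662
20–29: 16700 * 0.966 = 16132
30–39: 18000 * 0.955 = 17190
40+: 16600 * 0.931 + 9100 * 0.626 = 15455 + 5697 = 21152
Giving 3762 / 11662 / 16132 / 17190 / 21152.
Dependents (band 0–9 + band 40+) = 3762 + 21152 = 24914; working-age = 44984; ratio = 24914/44984 × 100 = 55.4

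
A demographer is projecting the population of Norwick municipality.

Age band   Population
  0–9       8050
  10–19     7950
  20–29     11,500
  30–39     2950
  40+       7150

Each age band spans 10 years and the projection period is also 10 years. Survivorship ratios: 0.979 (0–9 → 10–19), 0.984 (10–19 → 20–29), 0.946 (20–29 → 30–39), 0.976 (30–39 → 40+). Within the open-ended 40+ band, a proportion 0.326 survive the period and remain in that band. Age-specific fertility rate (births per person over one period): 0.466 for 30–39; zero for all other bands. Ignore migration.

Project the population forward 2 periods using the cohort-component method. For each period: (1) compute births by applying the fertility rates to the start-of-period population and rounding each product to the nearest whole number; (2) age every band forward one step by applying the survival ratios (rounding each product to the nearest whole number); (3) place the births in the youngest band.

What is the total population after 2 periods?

Call the bands 1 to 5, youngest first.
[period 1]
Births: 2950 × 0.466 = 1375
Band 2: 8050 × 0.979 = 7881
Band 3: 7950 × 0.984 = 7823
Band 4: 11500 × 0.946 = 10879
Band 5: 2950 × 0.976 + 7150 × 0.326 = 2879 + 2331 = 5210
End of period: [1375, 7881, 7823, 10879, 5210]
[period 2]
Births: 10879 × 0.466 = 5070
Band 2: 1375 × 0.979 = 1346
Band 3: 7881 × 0.984 = 7755
Band 4: 7823 × 0.946 = 7401
Band 5: 10879 × 0.976 + 5210 × 0.326 = 10618 + 1698 = 12316
End of period: [5070, 1346, 7755, 7401, 12316]
Total after period 2: 5070 + 1346 + 7755 + 7401 + 12316 = 33888

33888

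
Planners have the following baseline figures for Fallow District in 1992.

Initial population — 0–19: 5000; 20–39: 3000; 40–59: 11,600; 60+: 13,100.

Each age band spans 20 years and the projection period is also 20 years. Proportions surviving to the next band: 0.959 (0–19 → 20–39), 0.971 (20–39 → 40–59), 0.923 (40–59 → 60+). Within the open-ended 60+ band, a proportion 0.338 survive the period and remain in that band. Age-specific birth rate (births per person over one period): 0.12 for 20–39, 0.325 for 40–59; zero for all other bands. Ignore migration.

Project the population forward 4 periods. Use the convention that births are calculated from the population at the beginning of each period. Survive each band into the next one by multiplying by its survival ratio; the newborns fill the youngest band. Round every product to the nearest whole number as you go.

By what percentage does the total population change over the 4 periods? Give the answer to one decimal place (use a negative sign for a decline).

-67.5

Let band 1 be 0–19 through band 4 = 60+.
Period 1:
Births: 3000 × 0.12 = 360  |  11600 × 0.325 = 3770 — total 4130
Band 2: 5000 × 0.959 = 4795
Band 3: 3000 × 0.971 = 2913
Band 4: 11600 × 0.923 + 13100 × 0.338 = 10707 + 4428 = 15135
End of period: [4130, 4795, 2913, 15135]
Period 2:
Births: 4795 × 0.12 = 575  |  2913 × 0.325 = 947 — total 1522
Band 2: 4130 × 0.959 = 3961
Band 3: 4795 × 0.971 = 4656
Band 4: 2913 × 0.923 + 15135 × 0.338 = 2689 + 5116 = 7805
End of period: [1522, 3961, 4656, 7805]
Period 3:
Births: 3961 × 0.12 = 475  |  4656 × 0.325 = 1513 — total 1988
Band 2: 1522 × 0.959 = 1460
Band 3: 3961 × 0.971 = 3846
Band 4: 4656 × 0.923 + 7805 × 0.338 = 4297 + 2638 = 6935
End of period: [1988, 1460, 3846, 6935]
Period 4:
Births: 1460 × 0.12 = 175  |  3846 × 0.325 = 1250 — total 1425
Band 2: 1988 × 0.959 = 1906
Band 3: 1460 × 0.971 = 1418
Band 4: 3846 × 0.923 + 6935 × 0.338 = 3550 + 2344 = 5894
End of period: [1425, 1906, 1418, 5894]
Total: 32700 → 10643; change = -22057; percentage change = -67.5%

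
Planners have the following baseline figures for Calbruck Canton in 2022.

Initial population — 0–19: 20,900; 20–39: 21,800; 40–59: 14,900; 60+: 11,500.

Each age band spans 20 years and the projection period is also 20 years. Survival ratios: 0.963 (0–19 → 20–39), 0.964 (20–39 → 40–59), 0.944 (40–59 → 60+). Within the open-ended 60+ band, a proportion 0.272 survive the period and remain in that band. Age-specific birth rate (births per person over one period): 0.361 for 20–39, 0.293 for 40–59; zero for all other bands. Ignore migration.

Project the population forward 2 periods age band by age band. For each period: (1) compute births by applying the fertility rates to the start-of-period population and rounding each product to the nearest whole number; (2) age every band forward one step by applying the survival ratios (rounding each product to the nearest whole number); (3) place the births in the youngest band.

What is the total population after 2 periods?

Period 1:
Births: 21800 × 0.361 = 7870, 14900 × 0.293 = 4366 → 12236
20–39: 20900 × 0.963 = 20127
40–59: 21800 × 0.964 = 21015
60+: 14900 × 0.944 + 11500 × 0.272 = 14066 + 3128 = 17194
→ [12236, 20127, 21015, 17194]
Period 2:
Births: 20127 × 0.361 = 7266, 21015 × 0.293 = 6157 → 13423
20–39: 12236 × 0.963 = 11783
40–59: 20127 × 0.964 = 19402
60+: 21015 × 0.944 + 17194 × 0.272 = 19838 + 4677 = 24515
→ [13423, 11783, 19402, 24515]
Total after period 2: 13423 + 11783 + 19402 + 24515 = 69123

69123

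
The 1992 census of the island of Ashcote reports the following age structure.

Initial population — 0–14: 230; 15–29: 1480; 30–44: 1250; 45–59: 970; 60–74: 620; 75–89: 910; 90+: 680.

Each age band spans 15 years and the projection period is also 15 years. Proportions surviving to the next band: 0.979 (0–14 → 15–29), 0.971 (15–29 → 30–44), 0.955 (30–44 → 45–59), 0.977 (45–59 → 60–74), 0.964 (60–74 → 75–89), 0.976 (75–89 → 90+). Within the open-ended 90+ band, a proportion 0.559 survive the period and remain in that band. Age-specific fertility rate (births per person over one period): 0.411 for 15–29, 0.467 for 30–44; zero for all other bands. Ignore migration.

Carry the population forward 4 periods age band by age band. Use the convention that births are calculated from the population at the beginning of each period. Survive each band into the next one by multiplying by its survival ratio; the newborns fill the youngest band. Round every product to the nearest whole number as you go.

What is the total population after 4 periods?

6709

Period 1:
Births: 1480 × 0.411 = 608  |  1250 × 0.467 = 584 ⇒ total 1192
15–29: 230 × 0.979 = 225
30–44: 1480 × 0.971 = 1437
45–59: 1250 × 0.955 = 1194
60–74: 970 × 0.977 = 948
75–89: 620 × 0.964 = 598
90+: 910 × 0.976 + 680 × 0.559 = 888 + 380 = 1268
→ [1192, 225, 1437, 1194, 948, 598, 1268]
Period 2:
Births: 225 × 0.411 = 92  |  1437 × 0.467 = 671 ⇒ total 763
15–29: 1192 × 0.979 = 1167
30–44: 225 × 0.971 = 218
45–59: 1437 × 0.955 = 1372
60–74: 1194 × 0.977 = 1167
75–89: 948 × 0.964 = 914
90+: 598 × 0.976 + 1268 × 0.559 = 584 + 709 = 1293
→ [763, 1167, 218, 1372, 1167, 914, 1293]
Period 3:
Births: 1167 × 0.411 = 480  |  218 × 0.467 = 102 ⇒ total 582
15–29: 763 × 0.979 = 747
30–44: 1167 × 0.971 = 1133
45–59: 218 × 0.955 = 208
60–74: 1372 × 0.977 = 1340
75–89: 1167 × 0.964 = 1125
90+: 914 × 0.976 + 1293 × 0.559 = 892 + 723 = 1615
→ [582, 747, 1133, 208, 1340, 1125, 1615]
Period 4:
Births: 747 × 0.411 = 307  |  1133 × 0.467 = 529 ⇒ total 836
15–29: 582 × 0.979 = 570
30–44: 747 × 0.971 = 725
45–59: 1133 × 0.955 = 1082
60–74: 208 × 0.977 = 203
75–89: 1340 × 0.964 = 1292
90+: 1125 × 0.976 + 1615 × 0.559 = 1098 + 903 = 2001
→ [836, 570, 725, 1082, 203, 1292, 2001]
Total after period 4: 836 + 570 + 725 + 1082 + 203 + 1292 + 2001 = 6709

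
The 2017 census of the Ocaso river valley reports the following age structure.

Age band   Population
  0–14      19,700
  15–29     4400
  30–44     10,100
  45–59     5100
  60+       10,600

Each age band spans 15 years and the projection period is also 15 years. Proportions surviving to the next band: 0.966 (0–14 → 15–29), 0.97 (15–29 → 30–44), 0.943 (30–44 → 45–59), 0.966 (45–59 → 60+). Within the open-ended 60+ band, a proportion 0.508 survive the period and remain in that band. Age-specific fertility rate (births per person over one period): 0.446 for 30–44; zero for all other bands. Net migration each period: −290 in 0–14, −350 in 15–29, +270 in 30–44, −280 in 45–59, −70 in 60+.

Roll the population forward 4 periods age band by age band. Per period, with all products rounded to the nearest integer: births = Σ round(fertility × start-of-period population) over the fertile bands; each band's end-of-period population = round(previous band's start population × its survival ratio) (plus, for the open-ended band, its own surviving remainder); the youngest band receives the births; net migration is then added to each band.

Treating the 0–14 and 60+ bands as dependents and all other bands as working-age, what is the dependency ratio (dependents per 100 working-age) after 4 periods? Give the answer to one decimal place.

191.4

After projecting period 1:
Births: 10100 × 0.446 = 4505
15–29: 19700 × 0.966 = 19030
30–44: 4400 × 0.97 = 4268
45–59: 10100 × 0.943 = 9524
60+: 5100 × 0.966 + 10600 × 0.508 = 4927 + 5385 = 10312
Net migration: 0–14 − 290 → 4215; 15–29 − 350 → 18680; 30–44 + 270 → 4538; 45–59 − 280 → 9244; 60+ − 70 → 10242
Population now: 0–14=4215, 15–29=18680, 30–44=4538, 45–59=9244, 60+=10242
After projecting period 2:
Births: 4538 × 0.446 = 2024
15–29: 4215 × 0.966 = 4072
30–44: 18680 × 0.97 = 18120
45–59: 4538 × 0.943 = 4279
60+: 9244 × 0.966 + 10242 × 0.508 = 8930 + 5203 = 14133
Net migration: 0–14 − 290 → 1734; 15–29 − 350 → 3722; 30–44 + 270 → 18390; 45–59 − 280 → 3999; 60+ − 70 → 14063
Population now: 0–14=1734, 15–29=3722, 30–44=18390, 45–59=3999, 60+=14063
After projecting period 3:
Births: 18390 × 0.446 = 8202
15–29: 1734 × 0.966 = 1675
30–44: 3722 × 0.97 = 3610
45–59: 18390 × 0.943 = 17342
60+: 3999 × 0.966 + 14063 × 0.508 = 3863 + 7144 = 11007
Net migration: 0–14 − 290 → 7912; 15–29 − 350 → 1325; 30–44 + 270 → 3880; 45–59 − 280 → 17062; 60+ − 70 → 10937
Population now: 0–14=7912, 15–29=1325, 30–44=3880, 45–59=17062, 60+=10937
After projecting period 4:
Births: 3880 × 0.446 = 1730
15–29: 7912 × 0.966 = 7643
30–44: 1325 × 0.97 = 1285
45–59: 3880 × 0.943 = 3659
60+: 17062 × 0.966 + 10937 × 0.508 = 16482 + 5556 = 22038
Net migration: 0–14 − 290 → 1440; 15–29 − 350 → 7293; 30–44 + 270 → 1555; 45–59 − 280 → 3379; 60+ − 70 → 21968
Population now: 0–14=1440, 15–29=7293, 30–44=1555, 45–59=3379, 60+=21968
Dependents (band 0–14 + band 60+) = 1440 + 21968 = 23408; working-age = 12227; ratio = 23408/12227 × 100 = 191.4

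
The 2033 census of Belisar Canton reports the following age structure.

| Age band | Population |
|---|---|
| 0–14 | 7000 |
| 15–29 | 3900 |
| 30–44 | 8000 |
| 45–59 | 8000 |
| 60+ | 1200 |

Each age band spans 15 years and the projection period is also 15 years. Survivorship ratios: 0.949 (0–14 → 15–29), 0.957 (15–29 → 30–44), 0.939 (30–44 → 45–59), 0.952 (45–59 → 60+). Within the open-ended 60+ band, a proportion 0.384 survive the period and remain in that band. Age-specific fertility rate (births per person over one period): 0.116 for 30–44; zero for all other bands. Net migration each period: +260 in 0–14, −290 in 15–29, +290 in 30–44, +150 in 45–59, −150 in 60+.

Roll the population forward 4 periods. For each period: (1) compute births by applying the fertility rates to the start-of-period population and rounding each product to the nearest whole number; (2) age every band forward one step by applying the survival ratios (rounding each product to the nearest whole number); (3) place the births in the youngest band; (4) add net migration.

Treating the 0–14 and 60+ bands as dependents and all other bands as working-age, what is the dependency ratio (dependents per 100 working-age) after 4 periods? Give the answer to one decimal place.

Let group 1 be 0–14 through group 5 = 60+.
After projecting period 1:
Births: 8000 × 0.116 = 928
Group 2: 7000 × 0.949 = 6643
Group 3: 3900 × 0.957 = 3732
Group 4: 8000 × 0.939 = 7512
Group 5: 8000 × 0.952 + 1200 × 0.384 = 7616 + 461 = 8077
Net migration: Group 1 + 260 → 1188; Group 2 − 290 → 6353; Group 3 + 290 → 4022; Group 4 + 150 → 7662; Group 5 − 150 → 7927
Population now: 0–14=1188, 15–29=6353, 30–44=4022, 45–59=7662, 60+=7927
After projecting period 2:
Births: 4022 × 0.116 = 467
Group 2: 1188 × 0.949 = 1127
Group 3: 6353 × 0.957 = 6080
Group 4: 4022 × 0.939 = 3777
Group 5: 7662 × 0.952 + 7927 × 0.384 = 7294 + 3044 = 10338
Net migration: Group 1 + 260 → 727; Group 2 − 290 → 837; Group 3 + 290 → 6370; Group 4 + 150 → 3927; Group 5 − 150 → 10188
Population now: 0–14=727, 15–29=837, 30–44=6370, 45–59=3927, 60+=10188
After projecting period 3:
Births: 6370 × 0.116 = 739
Group 2: 727 × 0.949 = 690
Group 3: 837 × 0.957 = 801
Group 4: 6370 × 0.939 = 5981
Group 5: 3927 × 0.952 + 10188 × 0.384 = 3739 + 3912 = 7651
Net migration: Group 1 + 260 → 999; Group 2 − 290 → 400; Group 3 + 290 → 1091; Group 4 + 150 → 6131; Group 5 − 150 → 7501
Population now: 0–14=999, 15–29=400, 30–44=1091, 45–59=6131, 60+=7501
After projecting period 4:
Births: 1091 × 0.116 = 127
Group 2: 999 × 0.949 = 948
Group 3: 400 × 0.957 = 383
Group 4: 1091 × 0.939 = 1024
Group 5: 6131 × 0.952 + 7501 × 0.384 = 5837 + 2880 = 8717
Net migration: Group 1 + 260 → 387; Group 2 − 290 → 658; Group 3 + 290 → 673; Group 4 + 150 → 1174; Group 5 − 150 → 8567
Population now: 0–14=387, 15–29=658, 30–44=673, 45–59=1174, 60+=8567
Dependents (band 0–14 + band 60+) = 387 + 8567 = 8954; working-age = 2505; ratio = 8954/2505 × 100 = 357.4

357.4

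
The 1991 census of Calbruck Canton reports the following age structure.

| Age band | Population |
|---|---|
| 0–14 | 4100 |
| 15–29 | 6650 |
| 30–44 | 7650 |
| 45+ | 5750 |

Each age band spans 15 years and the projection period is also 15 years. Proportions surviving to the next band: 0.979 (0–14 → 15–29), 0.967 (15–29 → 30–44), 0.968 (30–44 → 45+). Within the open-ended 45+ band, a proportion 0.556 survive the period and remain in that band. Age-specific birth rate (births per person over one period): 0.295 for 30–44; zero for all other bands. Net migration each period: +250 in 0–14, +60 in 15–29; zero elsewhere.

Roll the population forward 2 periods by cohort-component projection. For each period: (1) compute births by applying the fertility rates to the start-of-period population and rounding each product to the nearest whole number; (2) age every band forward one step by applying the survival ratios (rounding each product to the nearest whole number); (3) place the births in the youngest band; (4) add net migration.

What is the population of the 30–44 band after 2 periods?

Call the groups 1 to 4, youngest first.
After projecting period 1:
Births: 7650 * 0.295 = 2257
Group 2: 4100 * 0.979 = 4014
Group 3: 6650 * 0.967 = 6431
Group 4: 7650 * 0.968 + 5750 * 0.556 = 7405 + 3197 = 10602
Net migration: Group 1 + 250 → 2507; Group 2 + 60 → 4074
Population now: 0–14=2507, 15–29=4074, 30–44=6431, 45+=10602
After projecting period 2:
Births: 6431 * 0.295 = 1897
Group 2: 2507 * 0.979 = 2454
Group 3: 4074 * 0.967 = 3940
Group 4: 6431 * 0.968 + 10602 * 0.556 = 6225 + 5895 = 12120
Net migration: Group 1 + 250 → 2147; Group 2 + 60 → 2514
Population now: 0–14=2147, 15–29=2514, 30–44=3940, 45+=12120

3940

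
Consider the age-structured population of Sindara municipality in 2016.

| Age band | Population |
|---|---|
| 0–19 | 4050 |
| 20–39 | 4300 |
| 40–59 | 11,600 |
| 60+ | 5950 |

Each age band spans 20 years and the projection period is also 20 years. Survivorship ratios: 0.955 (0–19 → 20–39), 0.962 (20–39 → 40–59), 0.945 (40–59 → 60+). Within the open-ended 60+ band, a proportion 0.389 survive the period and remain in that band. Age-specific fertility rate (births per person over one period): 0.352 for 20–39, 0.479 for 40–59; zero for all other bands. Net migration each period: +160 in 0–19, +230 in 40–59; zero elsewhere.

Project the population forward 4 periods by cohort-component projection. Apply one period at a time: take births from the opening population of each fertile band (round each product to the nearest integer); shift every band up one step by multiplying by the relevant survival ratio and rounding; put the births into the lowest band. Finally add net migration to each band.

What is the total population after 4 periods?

21853

Let group 1 be 0–19 through group 4 = 60+.
Period 1:
Births: 4300 × 0.352 = 1514  |  11600 × 0.479 = 5556 ⇒ total 7070
Group 2: 4050 × 0.955 = 3868
Group 3: 4300 × 0.962 = 4137
Group 4: 11600 × 0.945 + 5950 × 0.389 = 10962 + 2315 = 13277
Net migration: Group 1 + 160 → 7230; Group 3 + 230 → 4367
End of period: [7230, 3868, 4367, 13277]
Period 2:
Births: 3868 × 0.352 = 1362  |  4367 × 0.479 = 2092 ⇒ total 3454
Group 2: 7230 × 0.955 = 6905
Group 3: 3868 × 0.962 = 3721
Group 4: 4367 × 0.945 + 13277 × 0.389 = 4127 + 5165 = 9292
Net migration: Group 1 + 160 → 3614; Group 3 + 230 → 3951
End of period: [3614, 6905, 3951, 9292]
Period 3:
Births: 6905 × 0.352 = 2431  |  3951 × 0.479 = 1893 ⇒ total 4324
Group 2: 3614 × 0.955 = 3451
Group 3: 6905 × 0.962 = 6643
Group 4: 3951 × 0.945 + 9292 × 0.389 = 3734 + 3615 = 7349
Net migration: Group 1 + 160 → 4484; Group 3 + 230 → 6873
End of period: [4484, 3451, 6873, 7349]
Period 4:
Births: 3451 × 0.352 = 1215  |  6873 × 0.479 = 3292 ⇒ total 4507
Group 2: 4484 × 0.955 = 4282
Group 3: 3451 × 0.962 = 3320
Group 4: 6873 × 0.945 + 7349 × 0.389 = 6495 + 2859 = 9354
Net migration: Group 1 + 160 → 4667; Group 3 + 230 → 3550
End of period: [4667, 4282, 3550, 9354]
Total after period 4: 4667 + 4282 + 3550 + 9354 = 21853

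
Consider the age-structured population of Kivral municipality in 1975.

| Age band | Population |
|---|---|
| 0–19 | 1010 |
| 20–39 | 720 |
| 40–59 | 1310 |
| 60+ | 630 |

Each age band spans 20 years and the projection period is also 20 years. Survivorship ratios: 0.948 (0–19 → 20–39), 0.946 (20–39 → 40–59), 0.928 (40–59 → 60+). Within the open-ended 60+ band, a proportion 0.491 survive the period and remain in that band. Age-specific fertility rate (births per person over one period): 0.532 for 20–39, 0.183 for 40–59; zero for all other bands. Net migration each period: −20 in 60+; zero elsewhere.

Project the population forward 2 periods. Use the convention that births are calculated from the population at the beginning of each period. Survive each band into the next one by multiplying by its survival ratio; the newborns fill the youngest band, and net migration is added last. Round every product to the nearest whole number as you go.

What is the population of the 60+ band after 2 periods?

(Bands numbered youngest = 1 to oldest = 4.)
[period 1]
Births: 720 × 0.532 = 383, 1310 × 0.183 = 240 — total 623
Band 2: 1010 × 0.948 = 957
Band 3: 720 × 0.946 = 681
Band 4: 1310 × 0.928 + 630 × 0.491 = 1216 + 309 = 1525
Net migration: Band 4 − 20 → 1505
→ [623, 957, 681, 1505]
[period 2]
Births: 957 × 0.532 = 509, 681 × 0.183 = 125 — total 634
Band 2: 623 × 0.948 = 591
Band 3: 957 × 0.946 = 905
Band 4: 681 × 0.928 + 1505 × 0.491 = 632 + 739 = 1371
Net migration: Band 4 − 20 → 1351
→ [634, 591, 905, 1351]

1351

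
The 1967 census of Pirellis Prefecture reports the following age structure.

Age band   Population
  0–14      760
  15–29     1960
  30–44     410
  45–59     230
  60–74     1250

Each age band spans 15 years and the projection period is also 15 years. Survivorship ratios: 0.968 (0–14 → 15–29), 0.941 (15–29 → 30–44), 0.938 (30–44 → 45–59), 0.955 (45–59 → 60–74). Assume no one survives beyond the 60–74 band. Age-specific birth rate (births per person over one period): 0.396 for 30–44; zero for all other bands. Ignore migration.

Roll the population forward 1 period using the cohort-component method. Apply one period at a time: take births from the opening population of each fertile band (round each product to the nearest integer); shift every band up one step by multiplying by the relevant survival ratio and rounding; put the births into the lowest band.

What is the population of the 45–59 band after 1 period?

385

— Period 1 —
Births: 410 * 0.396 = 162
15–29: 760 * 0.968 = 736
30–44: 1960 * 0.941 = 1844
45–59: 410 * 0.938 = 385
60–74: 230 * 0.955 = 220
→ [162, 736, 1844, 385, 220]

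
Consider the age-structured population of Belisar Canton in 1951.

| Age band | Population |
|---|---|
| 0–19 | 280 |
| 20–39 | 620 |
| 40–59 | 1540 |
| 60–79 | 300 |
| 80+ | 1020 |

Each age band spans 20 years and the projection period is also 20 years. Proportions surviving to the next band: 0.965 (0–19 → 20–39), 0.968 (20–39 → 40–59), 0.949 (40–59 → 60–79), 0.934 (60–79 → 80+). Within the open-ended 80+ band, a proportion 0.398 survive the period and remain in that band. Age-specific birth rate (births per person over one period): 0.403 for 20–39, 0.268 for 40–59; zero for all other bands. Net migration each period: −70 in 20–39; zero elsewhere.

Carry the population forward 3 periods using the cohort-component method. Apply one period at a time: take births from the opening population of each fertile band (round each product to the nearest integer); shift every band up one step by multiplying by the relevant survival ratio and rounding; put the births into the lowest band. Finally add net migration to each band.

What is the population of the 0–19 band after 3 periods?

Let band 1 be 0–19 through band 5 = 80+.
Period 1:
Births: 620 * 0.403 = 250 ; 1540 * 0.268 = 413 — total 663
Band 2: 280 * 0.965 = 270
Band 3: 620 * 0.968 = 600
Band 4: 1540 * 0.949 = 1461
Band 5: 300 * 0.934 + 1020 * 0.398 = 280 + 406 = 686
Net migration: Band 2 − 70 → 200
End of period: [663, 200, 600, 1461, 686]
Period 2:
Births: 200 * 0.403 = 81 ; 600 * 0.268 = 161 — total 242
Band 2: 663 * 0.965 = 640
Band 3: 200 * 0.968 = 194
Band 4: 600 * 0.949 = 569
Band 5: 1461 * 0.934 + 686 * 0.398 = 1365 + 273 = 1638
Net migration: Band 2 − 70 → 570
End of period: [242, 570, 194, 569, 1638]
Period 3:
Births: 570 * 0.403 = 230 ; 194 * 0.268 = 52 — total 282
Band 2: 242 * 0.965 = 234
Band 3: 570 * 0.968 = 552
Band 4: 194 * 0.949 = 184
Band 5: 569 * 0.934 + 1638 * 0.398 = 531 + 652 = 1183
Net migration: Band 2 − 70 → 164
End of period: [282, 164, 552, 184, 1183]

282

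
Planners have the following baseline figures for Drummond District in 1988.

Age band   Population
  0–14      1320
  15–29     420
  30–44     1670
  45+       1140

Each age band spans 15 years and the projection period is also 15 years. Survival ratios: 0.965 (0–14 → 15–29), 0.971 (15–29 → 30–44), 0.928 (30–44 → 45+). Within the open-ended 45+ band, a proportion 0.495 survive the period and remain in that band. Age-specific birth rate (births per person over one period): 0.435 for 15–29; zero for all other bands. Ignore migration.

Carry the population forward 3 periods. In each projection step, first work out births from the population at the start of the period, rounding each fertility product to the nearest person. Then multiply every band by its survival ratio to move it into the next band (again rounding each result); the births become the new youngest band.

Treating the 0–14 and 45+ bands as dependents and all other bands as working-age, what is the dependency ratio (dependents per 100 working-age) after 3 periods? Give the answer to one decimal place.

Period 1:
Births: 420 * 0.435 = 183
15–29: 1320 * 0.965 = 1274
30–44: 420 * 0.971 = 408
45+: 1670 * 0.928 + 1140 * 0.495 = 1550 + 564 = 2114
Giving 183 / 1274 / 408 / 2114.
Period 2:
Births: 1274 * 0.435 = 554
15–29: 183 * 0.965 = 177
30–44: 1274 * 0.971 = 1237
45+: 408 * 0.928 + 2114 * 0.495 = 379 + 1046 = 1425
Giving 554 / 177 / 1237 / 1425.
Period 3:
Births: 177 * 0.435 = 77
15–29: 554 * 0.965 = 535
30–44: 177 * 0.971 = 172
45+: 1237 * 0.928 + 1425 * 0.495 = 1148 + 705 = 1853
Giving 77 / 535 / 172 / 1853.
Dependents (band 0–14 + band 45+) = 77 + 1853 = 1930; working-age = 707; ratio = 1930/707 × 100 = 273.0

273.0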